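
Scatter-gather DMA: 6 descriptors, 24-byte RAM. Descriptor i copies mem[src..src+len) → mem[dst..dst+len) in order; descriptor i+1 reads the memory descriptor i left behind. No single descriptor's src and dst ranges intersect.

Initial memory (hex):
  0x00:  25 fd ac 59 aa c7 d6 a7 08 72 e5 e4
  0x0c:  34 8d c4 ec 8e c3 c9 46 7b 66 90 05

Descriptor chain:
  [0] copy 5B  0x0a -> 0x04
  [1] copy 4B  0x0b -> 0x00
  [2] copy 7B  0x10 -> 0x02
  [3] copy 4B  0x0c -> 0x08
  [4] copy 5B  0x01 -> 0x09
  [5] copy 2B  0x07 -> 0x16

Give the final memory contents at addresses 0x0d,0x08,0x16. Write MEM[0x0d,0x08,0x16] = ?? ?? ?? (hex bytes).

#0 dst[0x04+5] := {0xe5,0xe4,0x34,0x8d,0xc4}
#1 dst[0x00+4] := {0xe4,0x34,0x8d,0xc4}
#2 dst[0x02+7] := {0x8e,0xc3,0xc9,0x46,0x7b,0x66,0x90}
#3 dst[0x08+4] := {0x34,0x8d,0xc4,0xec}
#4 dst[0x09+5] := {0x34,0x8e,0xc3,0xc9,0x46}
#5 dst[0x16+2] := {0x66,0x34}
query mem[0x0d]=0x46, mem[0x08]=0x34, mem[0x16]=0x66

MEM[0x0d,0x08,0x16] = 46 34 66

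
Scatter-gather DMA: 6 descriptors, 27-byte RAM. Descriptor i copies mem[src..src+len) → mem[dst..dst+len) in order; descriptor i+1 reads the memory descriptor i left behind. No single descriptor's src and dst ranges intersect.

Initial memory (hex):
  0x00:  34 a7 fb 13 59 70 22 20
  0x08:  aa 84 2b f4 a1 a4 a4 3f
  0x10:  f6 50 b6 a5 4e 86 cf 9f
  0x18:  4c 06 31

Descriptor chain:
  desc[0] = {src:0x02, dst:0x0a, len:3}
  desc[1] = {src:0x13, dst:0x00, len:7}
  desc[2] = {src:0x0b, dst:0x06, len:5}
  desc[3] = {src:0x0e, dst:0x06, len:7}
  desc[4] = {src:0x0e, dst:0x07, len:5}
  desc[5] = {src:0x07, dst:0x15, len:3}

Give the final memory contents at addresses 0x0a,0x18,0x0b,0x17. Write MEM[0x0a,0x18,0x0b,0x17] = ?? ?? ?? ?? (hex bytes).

MEM[0x0a,0x18,0x0b,0x17] = 50 4c b6 f6

[0] 0x02->0x0a len=3 : fb 13 59
[1] 0x13->0x00 len=7 : a5 4e 86 cf 9f 4c 06
[2] 0x0b->0x06 len=5 : 13 59 a4 a4 3f
[3] 0x0e->0x06 len=7 : a4 3f f6 50 b6 a5 4e
[4] 0x0e->0x07 len=5 : a4 3f f6 50 b6
[5] 0x07->0x15 len=3 : a4 3f f6
query mem[0x0a]=0x50, mem[0x18]=0x4c, mem[0x0b]=0xb6, mem[0x17]=0xf6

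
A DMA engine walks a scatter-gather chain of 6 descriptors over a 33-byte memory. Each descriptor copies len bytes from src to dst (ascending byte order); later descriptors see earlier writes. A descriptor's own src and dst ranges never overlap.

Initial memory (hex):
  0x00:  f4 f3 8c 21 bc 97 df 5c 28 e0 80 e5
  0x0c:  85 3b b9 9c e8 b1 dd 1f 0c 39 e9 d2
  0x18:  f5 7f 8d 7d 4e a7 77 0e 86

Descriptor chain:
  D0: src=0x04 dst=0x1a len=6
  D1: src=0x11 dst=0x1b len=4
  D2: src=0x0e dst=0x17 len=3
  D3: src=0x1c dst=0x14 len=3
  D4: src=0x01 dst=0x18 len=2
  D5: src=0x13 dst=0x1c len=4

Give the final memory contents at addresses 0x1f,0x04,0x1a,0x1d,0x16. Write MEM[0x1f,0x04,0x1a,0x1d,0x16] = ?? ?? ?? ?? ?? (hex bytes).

MEM[0x1f,0x04,0x1a,0x1d,0x16] = 0c bc bc dd 0c

  after D0: wrote 6B at 0x1a = bc97df5c28e0
  after D1: wrote 4B at 0x1b = b1dd1f0c
  after D2: wrote 3B at 0x17 = b99ce8
  after D3: wrote 3B at 0x14 = dd1f0c
  after D4: wrote 2B at 0x18 = f38c
  after D5: wrote 4B at 0x1c = 1fdd1f0c
query mem[0x1f]=0x0c, mem[0x04]=0xbc, mem[0x1a]=0xbc, mem[0x1d]=0xdd, mem[0x16]=0x0c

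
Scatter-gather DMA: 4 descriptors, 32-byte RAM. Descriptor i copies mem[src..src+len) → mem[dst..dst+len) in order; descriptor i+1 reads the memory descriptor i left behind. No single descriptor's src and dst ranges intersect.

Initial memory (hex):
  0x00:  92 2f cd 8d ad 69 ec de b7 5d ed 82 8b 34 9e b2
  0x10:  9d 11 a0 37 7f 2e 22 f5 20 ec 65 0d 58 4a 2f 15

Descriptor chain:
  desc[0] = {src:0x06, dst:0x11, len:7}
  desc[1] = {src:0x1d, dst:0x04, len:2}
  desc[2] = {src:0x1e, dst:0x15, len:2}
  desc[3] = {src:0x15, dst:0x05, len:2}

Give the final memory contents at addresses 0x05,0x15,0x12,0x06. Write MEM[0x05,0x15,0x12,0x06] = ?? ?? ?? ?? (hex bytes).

#0 dst[0x11+7] := {0xec,0xde,0xb7,0x5d,0xed,0x82,0x8b}
#1 dst[0x04+2] := {0x4a,0x2f}
#2 dst[0x15+2] := {0x2f,0x15}
#3 dst[0x05+2] := {0x2f,0x15}
query mem[0x05]=0x2f, mem[0x15]=0x2f, mem[0x12]=0xde, mem[0x06]=0x15

MEM[0x05,0x15,0x12,0x06] = 2f 2f de 15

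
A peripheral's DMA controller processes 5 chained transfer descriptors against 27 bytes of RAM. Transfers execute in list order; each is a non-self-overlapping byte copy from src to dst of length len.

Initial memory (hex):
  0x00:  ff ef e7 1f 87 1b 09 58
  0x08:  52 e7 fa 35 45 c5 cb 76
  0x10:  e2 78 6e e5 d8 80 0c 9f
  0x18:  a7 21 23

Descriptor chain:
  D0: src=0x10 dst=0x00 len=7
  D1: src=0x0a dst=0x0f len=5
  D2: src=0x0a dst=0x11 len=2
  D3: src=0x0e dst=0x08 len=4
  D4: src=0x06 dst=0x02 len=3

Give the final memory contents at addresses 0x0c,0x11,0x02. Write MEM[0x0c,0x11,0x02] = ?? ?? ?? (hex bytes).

MEM[0x0c,0x11,0x02] = 45 fa 0c

D0: mem[0x00..0x06] <- [e2 78 6e e5 d8 80 0c]
D1: mem[0x0f..0x13] <- [fa 35 45 c5 cb]
D2: mem[0x11..0x12] <- [fa 35]
D3: mem[0x08..0x0b] <- [cb fa 35 fa]
D4: mem[0x02..0x04] <- [0c 58 cb]
query mem[0x0c]=0x45, mem[0x11]=0xfa, mem[0x02]=0x0c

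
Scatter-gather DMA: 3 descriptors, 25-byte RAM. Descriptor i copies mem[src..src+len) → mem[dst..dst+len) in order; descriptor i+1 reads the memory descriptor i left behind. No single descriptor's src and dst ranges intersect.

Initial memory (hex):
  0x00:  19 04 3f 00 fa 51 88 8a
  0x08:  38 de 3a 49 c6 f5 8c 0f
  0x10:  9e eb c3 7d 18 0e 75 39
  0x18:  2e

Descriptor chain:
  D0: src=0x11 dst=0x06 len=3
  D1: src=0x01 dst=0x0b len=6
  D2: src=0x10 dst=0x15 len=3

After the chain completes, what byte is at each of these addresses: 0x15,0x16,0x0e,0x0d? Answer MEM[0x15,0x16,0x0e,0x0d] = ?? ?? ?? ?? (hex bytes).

MEM[0x15,0x16,0x0e,0x0d] = eb eb fa 00

D0: mem[0x06..0x08] <- [eb c3 7d]
D1: mem[0x0b..0x10] <- [04 3f 00 fa 51 eb]
D2: mem[0x15..0x17] <- [eb eb c3]
query mem[0x15]=0xeb, mem[0x16]=0xeb, mem[0x0e]=0xfa, mem[0x0d]=0x00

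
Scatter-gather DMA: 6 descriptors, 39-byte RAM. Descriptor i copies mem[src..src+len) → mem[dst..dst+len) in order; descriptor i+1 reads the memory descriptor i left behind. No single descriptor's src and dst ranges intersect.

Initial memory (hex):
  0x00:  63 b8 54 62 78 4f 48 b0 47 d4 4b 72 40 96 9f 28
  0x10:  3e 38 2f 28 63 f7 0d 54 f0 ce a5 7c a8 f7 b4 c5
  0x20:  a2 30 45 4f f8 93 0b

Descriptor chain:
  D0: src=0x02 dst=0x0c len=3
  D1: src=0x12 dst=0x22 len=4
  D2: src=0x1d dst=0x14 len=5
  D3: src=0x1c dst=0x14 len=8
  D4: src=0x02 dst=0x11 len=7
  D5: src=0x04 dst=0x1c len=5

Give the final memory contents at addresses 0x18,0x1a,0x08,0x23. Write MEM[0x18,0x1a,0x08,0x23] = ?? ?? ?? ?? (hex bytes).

MEM[0x18,0x1a,0x08,0x23] = a2 2f 47 28

D0: mem[0x0c..0x0e] <- [54 62 78]
D1: mem[0x22..0x25] <- [2f 28 63 f7]
D2: mem[0x14..0x18] <- [f7 b4 c5 a2 30]
D3: mem[0x14..0x1b] <- [a8 f7 b4 c5 a2 30 2f 28]
D4: mem[0x11..0x17] <- [54 62 78 4f 48 b0 47]
D5: mem[0x1c..0x20] <- [78 4f 48 b0 47]
query mem[0x18]=0xa2, mem[0x1a]=0x2f, mem[0x08]=0x47, mem[0x23]=0x28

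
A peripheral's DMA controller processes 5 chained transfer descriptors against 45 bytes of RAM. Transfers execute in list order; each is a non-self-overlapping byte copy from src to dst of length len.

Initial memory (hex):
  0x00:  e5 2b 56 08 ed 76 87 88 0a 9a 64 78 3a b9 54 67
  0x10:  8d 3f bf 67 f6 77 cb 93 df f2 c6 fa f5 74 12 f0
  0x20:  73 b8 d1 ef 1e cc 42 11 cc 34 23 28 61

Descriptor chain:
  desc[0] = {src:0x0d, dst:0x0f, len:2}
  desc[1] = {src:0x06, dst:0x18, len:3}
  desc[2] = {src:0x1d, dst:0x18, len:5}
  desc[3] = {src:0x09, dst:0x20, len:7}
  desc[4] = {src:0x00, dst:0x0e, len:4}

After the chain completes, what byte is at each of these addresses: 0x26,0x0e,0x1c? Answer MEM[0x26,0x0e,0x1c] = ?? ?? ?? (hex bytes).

MEM[0x26,0x0e,0x1c] = b9 e5 b8

  after D0: wrote 2B at 0x0f = b954
  after D1: wrote 3B at 0x18 = 87880a
  after D2: wrote 5B at 0x18 = 7412f073b8
  after D3: wrote 7B at 0x20 = 9a64783ab954b9
  after D4: wrote 4B at 0x0e = e52b5608
query mem[0x26]=0xb9, mem[0x0e]=0xe5, mem[0x1c]=0xb8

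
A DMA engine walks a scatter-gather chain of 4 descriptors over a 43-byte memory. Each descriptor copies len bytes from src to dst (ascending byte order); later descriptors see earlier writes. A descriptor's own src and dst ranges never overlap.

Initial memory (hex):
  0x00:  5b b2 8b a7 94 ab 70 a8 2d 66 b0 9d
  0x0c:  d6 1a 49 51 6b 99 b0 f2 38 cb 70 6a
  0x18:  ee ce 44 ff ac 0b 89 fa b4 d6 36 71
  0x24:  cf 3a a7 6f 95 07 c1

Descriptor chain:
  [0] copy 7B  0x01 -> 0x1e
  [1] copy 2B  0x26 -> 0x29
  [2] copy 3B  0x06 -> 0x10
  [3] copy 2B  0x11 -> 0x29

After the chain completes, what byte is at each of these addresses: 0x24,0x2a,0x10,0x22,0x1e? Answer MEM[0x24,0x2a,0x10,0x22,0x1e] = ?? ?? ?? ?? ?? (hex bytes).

MEM[0x24,0x2a,0x10,0x22,0x1e] = a8 2d 70 ab b2

  after D0: wrote 7B at 0x1e = b28ba794ab70a8
  after D1: wrote 2B at 0x29 = a76f
  after D2: wrote 3B at 0x10 = 70a82d
  after D3: wrote 2B at 0x29 = a82d
query mem[0x24]=0xa8, mem[0x2a]=0x2d, mem[0x10]=0x70, mem[0x22]=0xab, mem[0x1e]=0xb2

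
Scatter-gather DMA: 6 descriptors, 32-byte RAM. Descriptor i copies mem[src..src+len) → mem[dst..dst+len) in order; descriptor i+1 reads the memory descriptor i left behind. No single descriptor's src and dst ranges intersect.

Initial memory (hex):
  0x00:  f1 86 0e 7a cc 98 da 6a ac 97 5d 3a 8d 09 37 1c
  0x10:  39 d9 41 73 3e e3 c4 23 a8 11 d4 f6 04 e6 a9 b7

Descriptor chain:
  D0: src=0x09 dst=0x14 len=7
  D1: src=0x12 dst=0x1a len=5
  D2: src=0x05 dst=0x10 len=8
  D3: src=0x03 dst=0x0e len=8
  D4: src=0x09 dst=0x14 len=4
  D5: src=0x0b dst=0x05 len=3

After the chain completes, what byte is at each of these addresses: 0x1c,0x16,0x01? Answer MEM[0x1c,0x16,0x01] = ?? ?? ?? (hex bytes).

  after D0: wrote 7B at 0x14 = 975d3a8d09371c
  after D1: wrote 5B at 0x1a = 4173975d3a
  after D2: wrote 8B at 0x10 = 98da6aac975d3a8d
  after D3: wrote 8B at 0x0e = 7acc98da6aac975d
  after D4: wrote 4B at 0x14 = 975d3a8d
  after D5: wrote 3B at 0x05 = 3a8d09
query mem[0x1c]=0x97, mem[0x16]=0x3a, mem[0x01]=0x86

MEM[0x1c,0x16,0x01] = 97 3a 86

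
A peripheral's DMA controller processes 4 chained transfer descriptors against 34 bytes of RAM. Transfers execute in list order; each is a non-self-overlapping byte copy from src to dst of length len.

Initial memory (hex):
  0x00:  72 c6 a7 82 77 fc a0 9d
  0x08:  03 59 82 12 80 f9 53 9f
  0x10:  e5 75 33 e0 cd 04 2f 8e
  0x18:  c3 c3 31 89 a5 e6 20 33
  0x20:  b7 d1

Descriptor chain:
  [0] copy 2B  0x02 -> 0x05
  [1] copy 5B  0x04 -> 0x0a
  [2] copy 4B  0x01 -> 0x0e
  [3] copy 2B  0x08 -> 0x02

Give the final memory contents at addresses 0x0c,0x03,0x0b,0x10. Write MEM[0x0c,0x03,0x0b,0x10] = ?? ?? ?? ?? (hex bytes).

MEM[0x0c,0x03,0x0b,0x10] = 82 59 a7 82

#0 dst[0x05+2] := {0xa7,0x82}
#1 dst[0x0a+5] := {0x77,0xa7,0x82,0x9d,0x03}
#2 dst[0x0e+4] := {0xc6,0xa7,0x82,0x77}
#3 dst[0x02+2] := {0x03,0x59}
query mem[0x0c]=0x82, mem[0x03]=0x59, mem[0x0b]=0xa7, mem[0x10]=0x82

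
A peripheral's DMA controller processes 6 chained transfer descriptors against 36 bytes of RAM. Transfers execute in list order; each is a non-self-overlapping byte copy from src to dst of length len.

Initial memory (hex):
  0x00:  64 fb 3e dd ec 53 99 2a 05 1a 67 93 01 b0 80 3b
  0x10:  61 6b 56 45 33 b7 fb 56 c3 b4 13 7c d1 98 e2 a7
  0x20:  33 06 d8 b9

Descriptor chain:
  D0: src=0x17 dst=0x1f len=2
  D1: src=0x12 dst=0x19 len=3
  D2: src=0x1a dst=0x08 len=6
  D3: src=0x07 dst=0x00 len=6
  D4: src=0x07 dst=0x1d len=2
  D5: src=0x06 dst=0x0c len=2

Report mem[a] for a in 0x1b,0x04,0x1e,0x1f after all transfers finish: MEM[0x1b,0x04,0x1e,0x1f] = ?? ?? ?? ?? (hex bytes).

MEM[0x1b,0x04,0x1e,0x1f] = 33 98 45 56

#0 dst[0x1f+2] := {0x56,0xc3}
#1 dst[0x19+3] := {0x56,0x45,0x33}
#2 dst[0x08+6] := {0x45,0x33,0xd1,0x98,0xe2,0x56}
#3 dst[0x00+6] := {0x2a,0x45,0x33,0xd1,0x98,0xe2}
#4 dst[0x1d+2] := {0x2a,0x45}
#5 dst[0x0c+2] := {0x99,0x2a}
query mem[0x1b]=0x33, mem[0x04]=0x98, mem[0x1e]=0x45, mem[0x1f]=0x56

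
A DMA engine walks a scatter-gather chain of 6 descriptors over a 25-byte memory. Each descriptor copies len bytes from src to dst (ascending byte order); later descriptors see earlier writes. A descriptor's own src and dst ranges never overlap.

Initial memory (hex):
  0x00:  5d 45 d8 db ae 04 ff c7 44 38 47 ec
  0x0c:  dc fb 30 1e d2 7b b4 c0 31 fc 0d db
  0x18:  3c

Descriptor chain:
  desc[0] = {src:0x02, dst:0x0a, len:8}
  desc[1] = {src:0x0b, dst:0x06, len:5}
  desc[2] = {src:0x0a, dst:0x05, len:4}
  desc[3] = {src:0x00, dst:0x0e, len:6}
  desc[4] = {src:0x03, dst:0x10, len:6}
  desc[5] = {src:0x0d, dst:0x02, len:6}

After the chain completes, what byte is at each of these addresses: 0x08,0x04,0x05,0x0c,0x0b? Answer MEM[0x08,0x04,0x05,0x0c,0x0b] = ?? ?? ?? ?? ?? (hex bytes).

[0] 0x02->0x0a len=8 : d8 db ae 04 ff c7 44 38
[1] 0x0b->0x06 len=5 : db ae 04 ff c7
[2] 0x0a->0x05 len=4 : c7 db ae 04
[3] 0x00->0x0e len=6 : 5d 45 d8 db ae c7
[4] 0x03->0x10 len=6 : db ae c7 db ae 04
[5] 0x0d->0x02 len=6 : 04 5d 45 db ae c7
query mem[0x08]=0x04, mem[0x04]=0x45, mem[0x05]=0xdb, mem[0x0c]=0xae, mem[0x0b]=0xdb

MEM[0x08,0x04,0x05,0x0c,0x0b] = 04 45 db ae db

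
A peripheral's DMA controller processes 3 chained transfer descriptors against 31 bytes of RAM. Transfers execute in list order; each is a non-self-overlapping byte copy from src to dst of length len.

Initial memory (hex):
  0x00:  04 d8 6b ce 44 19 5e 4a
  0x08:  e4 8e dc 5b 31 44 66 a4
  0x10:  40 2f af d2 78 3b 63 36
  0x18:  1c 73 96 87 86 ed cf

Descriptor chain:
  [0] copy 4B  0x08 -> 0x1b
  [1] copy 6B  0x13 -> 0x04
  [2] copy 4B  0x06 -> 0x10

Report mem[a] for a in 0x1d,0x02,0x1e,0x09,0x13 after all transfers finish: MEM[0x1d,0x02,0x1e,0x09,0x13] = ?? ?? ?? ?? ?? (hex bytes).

D0: mem[0x1b..0x1e] <- [e4 8e dc 5b]
D1: mem[0x04..0x09] <- [d2 78 3b 63 36 1c]
D2: mem[0x10..0x13] <- [3b 63 36 1c]
query mem[0x1d]=0xdc, mem[0x02]=0x6b, mem[0x1e]=0x5b, mem[0x09]=0x1c, mem[0x13]=0x1c

MEM[0x1d,0x02,0x1e,0x09,0x13] = dc 6b 5b 1c 1c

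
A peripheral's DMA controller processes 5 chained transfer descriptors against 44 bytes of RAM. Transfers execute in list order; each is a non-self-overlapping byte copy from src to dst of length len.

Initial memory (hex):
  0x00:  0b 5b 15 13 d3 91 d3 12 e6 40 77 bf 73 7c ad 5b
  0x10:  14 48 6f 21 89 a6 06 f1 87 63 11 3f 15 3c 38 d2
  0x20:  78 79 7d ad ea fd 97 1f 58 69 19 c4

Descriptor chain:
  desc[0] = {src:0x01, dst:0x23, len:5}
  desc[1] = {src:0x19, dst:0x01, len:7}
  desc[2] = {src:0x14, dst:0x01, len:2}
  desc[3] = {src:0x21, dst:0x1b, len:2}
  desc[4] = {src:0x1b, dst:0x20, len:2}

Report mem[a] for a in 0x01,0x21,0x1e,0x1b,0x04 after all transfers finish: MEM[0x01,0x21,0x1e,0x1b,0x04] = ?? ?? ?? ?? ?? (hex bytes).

[0] 0x01->0x23 len=5 : 5b 15 13 d3 91
[1] 0x19->0x01 len=7 : 63 11 3f 15 3c 38 d2
[2] 0x14->0x01 len=2 : 89 a6
[3] 0x21->0x1b len=2 : 79 7d
[4] 0x1b->0x20 len=2 : 79 7d
query mem[0x01]=0x89, mem[0x21]=0x7d, mem[0x1e]=0x38, mem[0x1b]=0x79, mem[0x04]=0x15

MEM[0x01,0x21,0x1e,0x1b,0x04] = 89 7d 38 79 15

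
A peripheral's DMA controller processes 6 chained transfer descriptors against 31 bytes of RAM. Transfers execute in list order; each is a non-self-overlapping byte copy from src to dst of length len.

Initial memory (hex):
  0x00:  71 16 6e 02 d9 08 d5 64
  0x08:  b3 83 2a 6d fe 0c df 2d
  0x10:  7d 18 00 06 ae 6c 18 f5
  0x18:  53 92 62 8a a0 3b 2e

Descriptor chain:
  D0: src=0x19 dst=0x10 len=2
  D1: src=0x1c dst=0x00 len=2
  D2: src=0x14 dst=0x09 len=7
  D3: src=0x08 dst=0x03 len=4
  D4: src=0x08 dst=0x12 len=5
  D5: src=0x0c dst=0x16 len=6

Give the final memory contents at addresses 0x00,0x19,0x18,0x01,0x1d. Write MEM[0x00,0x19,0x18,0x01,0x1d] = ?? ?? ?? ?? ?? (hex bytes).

MEM[0x00,0x19,0x18,0x01,0x1d] = a0 62 92 3b 3b

D0: mem[0x10..0x11] <- [92 62]
D1: mem[0x00..0x01] <- [a0 3b]
D2: mem[0x09..0x0f] <- [ae 6c 18 f5 53 92 62]
D3: mem[0x03..0x06] <- [b3 ae 6c 18]
D4: mem[0x12..0x16] <- [b3 ae 6c 18 f5]
D5: mem[0x16..0x1b] <- [f5 53 92 62 92 62]
query mem[0x00]=0xa0, mem[0x19]=0x62, mem[0x18]=0x92, mem[0x01]=0x3b, mem[0x1d]=0x3b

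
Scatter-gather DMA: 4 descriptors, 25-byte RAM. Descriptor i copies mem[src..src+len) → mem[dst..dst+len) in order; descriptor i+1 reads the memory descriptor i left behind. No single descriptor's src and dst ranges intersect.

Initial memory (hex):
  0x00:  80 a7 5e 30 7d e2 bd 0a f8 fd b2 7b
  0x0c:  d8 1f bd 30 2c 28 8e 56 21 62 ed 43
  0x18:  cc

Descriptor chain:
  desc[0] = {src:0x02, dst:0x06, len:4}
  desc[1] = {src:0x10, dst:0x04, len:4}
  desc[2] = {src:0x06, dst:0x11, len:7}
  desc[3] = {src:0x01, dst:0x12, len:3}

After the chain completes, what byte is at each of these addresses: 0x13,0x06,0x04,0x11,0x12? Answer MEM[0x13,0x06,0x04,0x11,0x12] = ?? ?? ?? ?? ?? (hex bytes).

MEM[0x13,0x06,0x04,0x11,0x12] = 5e 8e 2c 8e a7

D0: mem[0x06..0x09] <- [5e 30 7d e2]
D1: mem[0x04..0x07] <- [2c 28 8e 56]
D2: mem[0x11..0x17] <- [8e 56 7d e2 b2 7b d8]
D3: mem[0x12..0x14] <- [a7 5e 30]
query mem[0x13]=0x5e, mem[0x06]=0x8e, mem[0x04]=0x2c, mem[0x11]=0x8e, mem[0x12]=0xa7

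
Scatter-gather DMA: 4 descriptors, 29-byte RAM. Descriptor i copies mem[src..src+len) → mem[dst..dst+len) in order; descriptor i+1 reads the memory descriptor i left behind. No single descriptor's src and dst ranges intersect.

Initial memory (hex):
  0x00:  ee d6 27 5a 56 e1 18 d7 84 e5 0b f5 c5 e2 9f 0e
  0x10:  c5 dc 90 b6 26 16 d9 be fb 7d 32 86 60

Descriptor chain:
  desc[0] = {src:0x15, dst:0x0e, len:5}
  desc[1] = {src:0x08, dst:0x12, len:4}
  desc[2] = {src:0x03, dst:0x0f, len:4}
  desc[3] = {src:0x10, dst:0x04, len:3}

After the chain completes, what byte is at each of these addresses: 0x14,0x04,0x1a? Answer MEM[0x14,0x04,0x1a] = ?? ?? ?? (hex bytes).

[0] 0x15->0x0e len=5 : 16 d9 be fb 7d
[1] 0x08->0x12 len=4 : 84 e5 0b f5
[2] 0x03->0x0f len=4 : 5a 56 e1 18
[3] 0x10->0x04 len=3 : 56 e1 18
query mem[0x14]=0x0b, mem[0x04]=0x56, mem[0x1a]=0x32

MEM[0x14,0x04,0x1a] = 0b 56 32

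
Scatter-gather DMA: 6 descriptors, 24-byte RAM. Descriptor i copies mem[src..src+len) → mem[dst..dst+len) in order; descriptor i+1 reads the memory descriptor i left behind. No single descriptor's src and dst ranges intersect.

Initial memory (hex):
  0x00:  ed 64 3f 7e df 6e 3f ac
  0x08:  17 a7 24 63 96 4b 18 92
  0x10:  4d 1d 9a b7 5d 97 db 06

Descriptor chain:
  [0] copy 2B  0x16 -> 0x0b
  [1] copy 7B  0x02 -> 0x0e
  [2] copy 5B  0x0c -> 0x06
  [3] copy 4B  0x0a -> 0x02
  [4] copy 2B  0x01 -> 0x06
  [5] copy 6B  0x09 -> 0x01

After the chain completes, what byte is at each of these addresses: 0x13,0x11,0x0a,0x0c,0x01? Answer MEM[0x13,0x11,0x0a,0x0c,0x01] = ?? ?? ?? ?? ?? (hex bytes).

MEM[0x13,0x11,0x0a,0x0c,0x01] = ac 6e df 06 7e

[0] 0x16->0x0b len=2 : db 06
[1] 0x02->0x0e len=7 : 3f 7e df 6e 3f ac 17
[2] 0x0c->0x06 len=5 : 06 4b 3f 7e df
[3] 0x0a->0x02 len=4 : df db 06 4b
[4] 0x01->0x06 len=2 : 64 df
[5] 0x09->0x01 len=6 : 7e df db 06 4b 3f
query mem[0x13]=0xac, mem[0x11]=0x6e, mem[0x0a]=0xdf, mem[0x0c]=0x06, mem[0x01]=0x7e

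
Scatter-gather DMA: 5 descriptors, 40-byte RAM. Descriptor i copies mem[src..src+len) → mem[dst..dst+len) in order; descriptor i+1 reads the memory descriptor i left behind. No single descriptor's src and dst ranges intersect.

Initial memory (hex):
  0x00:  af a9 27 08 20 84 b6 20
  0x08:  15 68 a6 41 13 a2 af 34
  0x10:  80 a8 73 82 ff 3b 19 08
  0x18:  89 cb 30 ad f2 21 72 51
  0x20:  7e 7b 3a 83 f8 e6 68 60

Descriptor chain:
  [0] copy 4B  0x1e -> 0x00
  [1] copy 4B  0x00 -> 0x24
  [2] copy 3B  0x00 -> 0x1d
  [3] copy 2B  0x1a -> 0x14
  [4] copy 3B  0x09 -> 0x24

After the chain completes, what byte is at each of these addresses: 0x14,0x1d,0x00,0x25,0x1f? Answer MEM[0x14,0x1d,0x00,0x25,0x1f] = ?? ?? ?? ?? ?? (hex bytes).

MEM[0x14,0x1d,0x00,0x25,0x1f] = 30 72 72 a6 7e

#0 dst[0x00+4] := {0x72,0x51,0x7e,0x7b}
#1 dst[0x24+4] := {0x72,0x51,0x7e,0x7b}
#2 dst[0x1d+3] := {0x72,0x51,0x7e}
#3 dst[0x14+2] := {0x30,0xad}
#4 dst[0x24+3] := {0x68,0xa6,0x41}
query mem[0x14]=0x30, mem[0x1d]=0x72, mem[0x00]=0x72, mem[0x25]=0xa6, mem[0x1f]=0x7e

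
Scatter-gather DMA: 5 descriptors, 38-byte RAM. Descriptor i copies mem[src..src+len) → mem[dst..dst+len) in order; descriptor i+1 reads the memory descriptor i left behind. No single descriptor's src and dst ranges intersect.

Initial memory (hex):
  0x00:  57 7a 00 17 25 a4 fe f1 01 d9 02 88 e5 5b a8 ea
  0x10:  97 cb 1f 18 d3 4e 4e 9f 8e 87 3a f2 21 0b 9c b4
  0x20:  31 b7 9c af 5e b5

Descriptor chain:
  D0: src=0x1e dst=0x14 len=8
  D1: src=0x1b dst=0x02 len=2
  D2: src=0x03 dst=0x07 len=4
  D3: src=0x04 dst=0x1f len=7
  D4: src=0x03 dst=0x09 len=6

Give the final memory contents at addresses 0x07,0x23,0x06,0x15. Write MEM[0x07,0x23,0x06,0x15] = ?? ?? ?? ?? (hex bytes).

MEM[0x07,0x23,0x06,0x15] = 21 25 fe b4

  after D0: wrote 8B at 0x14 = 9cb431b79caf5eb5
  after D1: wrote 2B at 0x02 = b521
  after D2: wrote 4B at 0x07 = 2125a4fe
  after D3: wrote 7B at 0x1f = 25a4fe2125a4fe
  after D4: wrote 6B at 0x09 = 2125a4fe2125
query mem[0x07]=0x21, mem[0x23]=0x25, mem[0x06]=0xfe, mem[0x15]=0xb4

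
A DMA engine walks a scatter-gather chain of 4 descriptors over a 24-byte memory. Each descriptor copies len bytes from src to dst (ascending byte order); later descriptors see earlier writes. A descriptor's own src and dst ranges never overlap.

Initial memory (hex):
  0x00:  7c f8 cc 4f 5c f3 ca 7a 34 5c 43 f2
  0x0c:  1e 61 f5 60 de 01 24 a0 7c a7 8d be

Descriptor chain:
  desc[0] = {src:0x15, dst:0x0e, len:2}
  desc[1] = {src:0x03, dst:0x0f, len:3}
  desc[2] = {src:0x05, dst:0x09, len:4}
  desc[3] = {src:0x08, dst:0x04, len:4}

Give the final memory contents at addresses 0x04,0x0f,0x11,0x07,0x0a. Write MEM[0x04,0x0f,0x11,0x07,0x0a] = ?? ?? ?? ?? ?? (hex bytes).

#0 dst[0x0e+2] := {0xa7,0x8d}
#1 dst[0x0f+3] := {0x4f,0x5c,0xf3}
#2 dst[0x09+4] := {0xf3,0xca,0x7a,0x34}
#3 dst[0x04+4] := {0x34,0xf3,0xca,0x7a}
query mem[0x04]=0x34, mem[0x0f]=0x4f, mem[0x11]=0xf3, mem[0x07]=0x7a, mem[0x0a]=0xca

MEM[0x04,0x0f,0x11,0x07,0x0a] = 34 4f f3 7a ca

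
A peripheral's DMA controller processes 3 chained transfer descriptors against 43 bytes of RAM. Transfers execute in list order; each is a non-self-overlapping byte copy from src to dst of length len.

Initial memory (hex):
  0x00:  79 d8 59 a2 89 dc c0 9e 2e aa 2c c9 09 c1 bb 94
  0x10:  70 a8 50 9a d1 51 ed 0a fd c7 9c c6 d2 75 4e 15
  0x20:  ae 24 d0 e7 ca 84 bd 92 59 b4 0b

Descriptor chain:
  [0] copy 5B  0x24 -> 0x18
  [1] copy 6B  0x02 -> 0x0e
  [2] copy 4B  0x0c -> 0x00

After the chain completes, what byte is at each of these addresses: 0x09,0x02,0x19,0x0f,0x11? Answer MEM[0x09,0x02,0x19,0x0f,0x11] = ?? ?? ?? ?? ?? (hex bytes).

  after D0: wrote 5B at 0x18 = ca84bd9259
  after D1: wrote 6B at 0x0e = 59a289dcc09e
  after D2: wrote 4B at 0x00 = 09c159a2
query mem[0x09]=0xaa, mem[0x02]=0x59, mem[0x19]=0x84, mem[0x0f]=0xa2, mem[0x11]=0xdc

MEM[0x09,0x02,0x19,0x0f,0x11] = aa 59 84 a2 dc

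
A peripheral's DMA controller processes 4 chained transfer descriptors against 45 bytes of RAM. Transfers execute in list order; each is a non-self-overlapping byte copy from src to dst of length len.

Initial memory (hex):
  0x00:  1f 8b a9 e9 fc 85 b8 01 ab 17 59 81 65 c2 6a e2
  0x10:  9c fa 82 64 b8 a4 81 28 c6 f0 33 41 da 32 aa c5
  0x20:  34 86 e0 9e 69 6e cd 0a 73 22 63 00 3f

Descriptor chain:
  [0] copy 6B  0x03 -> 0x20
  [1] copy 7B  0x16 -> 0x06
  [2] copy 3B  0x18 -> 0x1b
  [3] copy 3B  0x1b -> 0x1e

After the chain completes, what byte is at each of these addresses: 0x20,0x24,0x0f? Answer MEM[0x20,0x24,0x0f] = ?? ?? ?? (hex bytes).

MEM[0x20,0x24,0x0f] = 33 01 e2

D0: mem[0x20..0x25] <- [e9 fc 85 b8 01 ab]
D1: mem[0x06..0x0c] <- [81 28 c6 f0 33 41 da]
D2: mem[0x1b..0x1d] <- [c6 f0 33]
D3: mem[0x1e..0x20] <- [c6 f0 33]
query mem[0x20]=0x33, mem[0x24]=0x01, mem[0x0f]=0xe2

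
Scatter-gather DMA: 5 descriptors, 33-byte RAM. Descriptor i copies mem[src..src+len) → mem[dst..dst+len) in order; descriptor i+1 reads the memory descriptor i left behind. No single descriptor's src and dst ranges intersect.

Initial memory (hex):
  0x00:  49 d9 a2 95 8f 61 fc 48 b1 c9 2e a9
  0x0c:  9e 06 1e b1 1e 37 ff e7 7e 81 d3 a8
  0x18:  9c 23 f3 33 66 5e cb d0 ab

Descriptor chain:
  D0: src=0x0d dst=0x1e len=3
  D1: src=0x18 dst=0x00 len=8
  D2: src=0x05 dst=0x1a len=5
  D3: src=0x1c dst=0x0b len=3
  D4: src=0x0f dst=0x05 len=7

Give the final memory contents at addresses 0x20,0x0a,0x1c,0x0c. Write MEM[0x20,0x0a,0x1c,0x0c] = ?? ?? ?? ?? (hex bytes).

MEM[0x20,0x0a,0x1c,0x0c] = b1 7e 1e b1

  after D0: wrote 3B at 0x1e = 061eb1
  after D1: wrote 8B at 0x00 = 9c23f333665e061e
  after D2: wrote 5B at 0x1a = 5e061eb1c9
  after D3: wrote 3B at 0x0b = 1eb1c9
  after D4: wrote 7B at 0x05 = b11e37ffe77e81
query mem[0x20]=0xb1, mem[0x0a]=0x7e, mem[0x1c]=0x1e, mem[0x0c]=0xb1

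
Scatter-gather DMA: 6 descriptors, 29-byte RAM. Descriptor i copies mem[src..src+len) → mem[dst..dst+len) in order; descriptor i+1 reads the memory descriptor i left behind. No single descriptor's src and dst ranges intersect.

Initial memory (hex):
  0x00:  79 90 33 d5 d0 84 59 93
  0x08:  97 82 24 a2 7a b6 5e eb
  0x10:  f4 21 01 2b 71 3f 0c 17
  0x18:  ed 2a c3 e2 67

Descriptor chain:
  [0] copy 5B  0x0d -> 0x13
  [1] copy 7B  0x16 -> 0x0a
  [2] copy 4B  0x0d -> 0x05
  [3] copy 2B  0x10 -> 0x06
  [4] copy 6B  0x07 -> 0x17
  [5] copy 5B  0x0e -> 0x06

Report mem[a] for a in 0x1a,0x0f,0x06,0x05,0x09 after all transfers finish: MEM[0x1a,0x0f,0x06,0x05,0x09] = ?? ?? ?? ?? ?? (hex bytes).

MEM[0x1a,0x0f,0x06,0x05,0x09] = f4 e2 c3 2a 21

#0 dst[0x13+5] := {0xb6,0x5e,0xeb,0xf4,0x21}
#1 dst[0x0a+7] := {0xf4,0x21,0xed,0x2a,0xc3,0xe2,0x67}
#2 dst[0x05+4] := {0x2a,0xc3,0xe2,0x67}
#3 dst[0x06+2] := {0x67,0x21}
#4 dst[0x17+6] := {0x21,0x67,0x82,0xf4,0x21,0xed}
#5 dst[0x06+5] := {0xc3,0xe2,0x67,0x21,0x01}
query mem[0x1a]=0xf4, mem[0x0f]=0xe2, mem[0x06]=0xc3, mem[0x05]=0x2a, mem[0x09]=0x21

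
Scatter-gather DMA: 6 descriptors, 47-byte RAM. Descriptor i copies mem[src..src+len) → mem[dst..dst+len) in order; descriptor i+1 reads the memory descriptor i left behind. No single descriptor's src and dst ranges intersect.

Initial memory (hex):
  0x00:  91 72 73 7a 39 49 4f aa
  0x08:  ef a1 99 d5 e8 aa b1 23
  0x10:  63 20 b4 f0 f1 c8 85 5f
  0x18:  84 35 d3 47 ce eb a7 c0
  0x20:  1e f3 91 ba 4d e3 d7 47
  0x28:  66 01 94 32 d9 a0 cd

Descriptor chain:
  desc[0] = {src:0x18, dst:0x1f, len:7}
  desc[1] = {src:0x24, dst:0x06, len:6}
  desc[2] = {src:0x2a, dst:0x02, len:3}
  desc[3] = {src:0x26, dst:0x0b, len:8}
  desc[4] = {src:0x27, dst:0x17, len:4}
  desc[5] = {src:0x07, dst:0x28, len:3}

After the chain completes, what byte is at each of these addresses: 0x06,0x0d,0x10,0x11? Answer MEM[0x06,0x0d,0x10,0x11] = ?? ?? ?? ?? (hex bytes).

MEM[0x06,0x0d,0x10,0x11] = eb 66 32 d9

#0 dst[0x1f+7] := {0x84,0x35,0xd3,0x47,0xce,0xeb,0xa7}
#1 dst[0x06+6] := {0xeb,0xa7,0xd7,0x47,0x66,0x01}
#2 dst[0x02+3] := {0x94,0x32,0xd9}
#3 dst[0x0b+8] := {0xd7,0x47,0x66,0x01,0x94,0x32,0xd9,0xa0}
#4 dst[0x17+4] := {0x47,0x66,0x01,0x94}
#5 dst[0x28+3] := {0xa7,0xd7,0x47}
query mem[0x06]=0xeb, mem[0x0d]=0x66, mem[0x10]=0x32, mem[0x11]=0xd9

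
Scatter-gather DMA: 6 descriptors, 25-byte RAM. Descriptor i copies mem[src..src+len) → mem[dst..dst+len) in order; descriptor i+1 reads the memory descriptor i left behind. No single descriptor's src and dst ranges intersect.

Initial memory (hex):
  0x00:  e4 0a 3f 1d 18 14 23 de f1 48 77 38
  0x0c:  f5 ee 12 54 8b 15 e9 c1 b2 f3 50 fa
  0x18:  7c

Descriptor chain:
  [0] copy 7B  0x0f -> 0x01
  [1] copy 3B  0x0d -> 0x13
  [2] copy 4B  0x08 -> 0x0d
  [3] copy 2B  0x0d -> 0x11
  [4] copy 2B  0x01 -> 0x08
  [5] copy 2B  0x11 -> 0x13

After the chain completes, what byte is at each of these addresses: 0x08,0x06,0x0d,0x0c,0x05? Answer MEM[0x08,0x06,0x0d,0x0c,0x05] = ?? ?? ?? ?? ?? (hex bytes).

MEM[0x08,0x06,0x0d,0x0c,0x05] = 54 b2 f1 f5 c1

#0 dst[0x01+7] := {0x54,0x8b,0x15,0xe9,0xc1,0xb2,0xf3}
#1 dst[0x13+3] := {0xee,0x12,0x54}
#2 dst[0x0d+4] := {0xf1,0x48,0x77,0x38}
#3 dst[0x11+2] := {0xf1,0x48}
#4 dst[0x08+2] := {0x54,0x8b}
#5 dst[0x13+2] := {0xf1,0x48}
query mem[0x08]=0x54, mem[0x06]=0xb2, mem[0x0d]=0xf1, mem[0x0c]=0xf5, mem[0x05]=0xc1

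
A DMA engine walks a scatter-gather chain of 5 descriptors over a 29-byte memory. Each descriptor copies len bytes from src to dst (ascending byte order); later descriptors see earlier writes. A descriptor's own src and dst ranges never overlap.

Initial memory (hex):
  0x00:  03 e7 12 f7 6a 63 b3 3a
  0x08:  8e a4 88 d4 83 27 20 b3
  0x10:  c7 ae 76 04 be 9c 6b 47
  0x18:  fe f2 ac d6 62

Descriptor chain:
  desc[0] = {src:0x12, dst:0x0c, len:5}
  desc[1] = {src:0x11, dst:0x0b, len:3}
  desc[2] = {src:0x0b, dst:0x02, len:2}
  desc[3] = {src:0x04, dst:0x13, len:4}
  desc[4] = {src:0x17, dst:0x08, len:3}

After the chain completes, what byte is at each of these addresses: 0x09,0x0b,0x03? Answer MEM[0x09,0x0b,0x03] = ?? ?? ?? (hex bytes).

MEM[0x09,0x0b,0x03] = fe ae 76

  after D0: wrote 5B at 0x0c = 7604be9c6b
  after D1: wrote 3B at 0x0b = ae7604
  after D2: wrote 2B at 0x02 = ae76
  after D3: wrote 4B at 0x13 = 6a63b33a
  after D4: wrote 3B at 0x08 = 47fef2
query mem[0x09]=0xfe, mem[0x0b]=0xae, mem[0x03]=0x76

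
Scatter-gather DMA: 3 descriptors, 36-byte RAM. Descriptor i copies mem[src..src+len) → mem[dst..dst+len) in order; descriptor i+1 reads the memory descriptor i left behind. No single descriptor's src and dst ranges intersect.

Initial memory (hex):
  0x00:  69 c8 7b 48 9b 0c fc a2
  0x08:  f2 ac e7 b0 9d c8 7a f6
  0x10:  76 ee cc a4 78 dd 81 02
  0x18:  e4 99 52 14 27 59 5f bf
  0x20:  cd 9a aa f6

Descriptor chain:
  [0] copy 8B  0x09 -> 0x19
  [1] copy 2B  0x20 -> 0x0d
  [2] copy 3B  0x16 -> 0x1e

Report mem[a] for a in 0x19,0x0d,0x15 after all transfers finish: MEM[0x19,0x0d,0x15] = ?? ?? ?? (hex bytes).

MEM[0x19,0x0d,0x15] = ac 76 dd

[0] 0x09->0x19 len=8 : ac e7 b0 9d c8 7a f6 76
[1] 0x20->0x0d len=2 : 76 9a
[2] 0x16->0x1e len=3 : 81 02 e4
query mem[0x19]=0xac, mem[0x0d]=0x76, mem[0x15]=0xdd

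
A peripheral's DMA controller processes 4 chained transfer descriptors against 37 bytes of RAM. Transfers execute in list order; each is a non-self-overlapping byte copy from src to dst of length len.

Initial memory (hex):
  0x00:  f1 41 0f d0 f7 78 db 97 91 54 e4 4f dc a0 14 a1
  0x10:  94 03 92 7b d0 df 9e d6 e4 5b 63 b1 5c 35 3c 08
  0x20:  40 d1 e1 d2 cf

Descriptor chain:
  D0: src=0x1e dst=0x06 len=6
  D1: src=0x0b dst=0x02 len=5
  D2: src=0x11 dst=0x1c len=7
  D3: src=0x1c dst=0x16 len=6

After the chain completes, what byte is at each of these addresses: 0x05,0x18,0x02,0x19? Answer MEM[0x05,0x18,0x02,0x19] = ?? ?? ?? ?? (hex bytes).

[0] 0x1e->0x06 len=6 : 3c 08 40 d1 e1 d2
[1] 0x0b->0x02 len=5 : d2 dc a0 14 a1
[2] 0x11->0x1c len=7 : 03 92 7b d0 df 9e d6
[3] 0x1c->0x16 len=6 : 03 92 7b d0 df 9e
query mem[0x05]=0x14, mem[0x18]=0x7b, mem[0x02]=0xd2, mem[0x19]=0xd0

MEM[0x05,0x18,0x02,0x19] = 14 7b d2 d0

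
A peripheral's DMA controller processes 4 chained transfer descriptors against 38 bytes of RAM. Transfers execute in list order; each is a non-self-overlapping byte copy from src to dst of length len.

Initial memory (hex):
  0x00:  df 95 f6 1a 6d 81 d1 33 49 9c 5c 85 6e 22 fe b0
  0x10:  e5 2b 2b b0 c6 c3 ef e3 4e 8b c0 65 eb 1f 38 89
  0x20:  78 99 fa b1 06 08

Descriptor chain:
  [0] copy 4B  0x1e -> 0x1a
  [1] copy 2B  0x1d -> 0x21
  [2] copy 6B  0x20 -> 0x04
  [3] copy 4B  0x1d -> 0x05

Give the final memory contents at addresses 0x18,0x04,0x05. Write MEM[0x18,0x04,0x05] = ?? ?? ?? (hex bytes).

MEM[0x18,0x04,0x05] = 4e 78 99

#0 dst[0x1a+4] := {0x38,0x89,0x78,0x99}
#1 dst[0x21+2] := {0x99,0x38}
#2 dst[0x04+6] := {0x78,0x99,0x38,0xb1,0x06,0x08}
#3 dst[0x05+4] := {0x99,0x38,0x89,0x78}
query mem[0x18]=0x4e, mem[0x04]=0x78, mem[0x05]=0x99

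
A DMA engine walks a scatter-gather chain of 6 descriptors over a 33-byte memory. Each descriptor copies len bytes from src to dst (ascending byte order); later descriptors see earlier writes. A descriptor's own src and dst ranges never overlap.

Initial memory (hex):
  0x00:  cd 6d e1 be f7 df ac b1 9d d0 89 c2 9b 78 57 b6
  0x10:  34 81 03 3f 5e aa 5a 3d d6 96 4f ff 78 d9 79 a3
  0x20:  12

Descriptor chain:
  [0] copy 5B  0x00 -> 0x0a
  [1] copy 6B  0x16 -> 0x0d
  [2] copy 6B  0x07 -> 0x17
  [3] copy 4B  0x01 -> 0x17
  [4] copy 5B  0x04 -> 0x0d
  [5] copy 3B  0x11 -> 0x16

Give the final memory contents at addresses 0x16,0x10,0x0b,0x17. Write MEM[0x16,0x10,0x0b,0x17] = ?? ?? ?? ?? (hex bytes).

MEM[0x16,0x10,0x0b,0x17] = 9d b1 6d ff

[0] 0x00->0x0a len=5 : cd 6d e1 be f7
[1] 0x16->0x0d len=6 : 5a 3d d6 96 4f ff
[2] 0x07->0x17 len=6 : b1 9d d0 cd 6d e1
[3] 0x01->0x17 len=4 : 6d e1 be f7
[4] 0x04->0x0d len=5 : f7 df ac b1 9d
[5] 0x11->0x16 len=3 : 9d ff 3f
query mem[0x16]=0x9d, mem[0x10]=0xb1, mem[0x0b]=0x6d, mem[0x17]=0xff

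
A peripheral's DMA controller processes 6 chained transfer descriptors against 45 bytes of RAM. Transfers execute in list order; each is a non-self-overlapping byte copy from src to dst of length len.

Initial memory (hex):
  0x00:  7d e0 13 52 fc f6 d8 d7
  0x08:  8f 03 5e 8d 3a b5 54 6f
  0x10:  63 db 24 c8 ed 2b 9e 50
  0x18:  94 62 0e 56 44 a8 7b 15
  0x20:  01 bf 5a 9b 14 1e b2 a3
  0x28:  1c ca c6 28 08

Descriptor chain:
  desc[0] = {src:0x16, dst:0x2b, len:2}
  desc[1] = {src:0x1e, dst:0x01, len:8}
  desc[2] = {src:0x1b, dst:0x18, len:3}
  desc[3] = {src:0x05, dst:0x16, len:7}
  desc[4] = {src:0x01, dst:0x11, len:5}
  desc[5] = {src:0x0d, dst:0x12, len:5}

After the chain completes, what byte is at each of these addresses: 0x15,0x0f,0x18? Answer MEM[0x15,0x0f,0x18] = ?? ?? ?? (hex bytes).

[0] 0x16->0x2b len=2 : 9e 50
[1] 0x1e->0x01 len=8 : 7b 15 01 bf 5a 9b 14 1e
[2] 0x1b->0x18 len=3 : 56 44 a8
[3] 0x05->0x16 len=7 : 5a 9b 14 1e 03 5e 8d
[4] 0x01->0x11 len=5 : 7b 15 01 bf 5a
[5] 0x0d->0x12 len=5 : b5 54 6f 63 7b
query mem[0x15]=0x63, mem[0x0f]=0x6f, mem[0x18]=0x14

MEM[0x15,0x0f,0x18] = 63 6f 14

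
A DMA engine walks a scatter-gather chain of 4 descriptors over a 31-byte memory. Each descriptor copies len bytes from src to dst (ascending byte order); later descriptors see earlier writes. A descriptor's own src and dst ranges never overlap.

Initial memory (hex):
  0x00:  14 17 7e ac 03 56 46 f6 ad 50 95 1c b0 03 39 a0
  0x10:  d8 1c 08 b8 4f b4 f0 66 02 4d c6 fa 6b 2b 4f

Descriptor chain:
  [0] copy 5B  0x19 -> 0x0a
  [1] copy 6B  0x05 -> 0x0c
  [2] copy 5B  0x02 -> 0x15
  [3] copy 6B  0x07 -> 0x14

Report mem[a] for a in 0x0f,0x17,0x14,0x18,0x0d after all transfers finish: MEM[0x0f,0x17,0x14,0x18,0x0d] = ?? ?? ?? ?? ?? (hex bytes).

D0: mem[0x0a..0x0e] <- [4d c6 fa 6b 2b]
D1: mem[0x0c..0x11] <- [56 46 f6 ad 50 4d]
D2: mem[0x15..0x19] <- [7e ac 03 56 46]
D3: mem[0x14..0x19] <- [f6 ad 50 4d c6 56]
query mem[0x0f]=0xad, mem[0x17]=0x4d, mem[0x14]=0xf6, mem[0x18]=0xc6, mem[0x0d]=0x46

MEM[0x0f,0x17,0x14,0x18,0x0d] = ad 4d f6 c6 46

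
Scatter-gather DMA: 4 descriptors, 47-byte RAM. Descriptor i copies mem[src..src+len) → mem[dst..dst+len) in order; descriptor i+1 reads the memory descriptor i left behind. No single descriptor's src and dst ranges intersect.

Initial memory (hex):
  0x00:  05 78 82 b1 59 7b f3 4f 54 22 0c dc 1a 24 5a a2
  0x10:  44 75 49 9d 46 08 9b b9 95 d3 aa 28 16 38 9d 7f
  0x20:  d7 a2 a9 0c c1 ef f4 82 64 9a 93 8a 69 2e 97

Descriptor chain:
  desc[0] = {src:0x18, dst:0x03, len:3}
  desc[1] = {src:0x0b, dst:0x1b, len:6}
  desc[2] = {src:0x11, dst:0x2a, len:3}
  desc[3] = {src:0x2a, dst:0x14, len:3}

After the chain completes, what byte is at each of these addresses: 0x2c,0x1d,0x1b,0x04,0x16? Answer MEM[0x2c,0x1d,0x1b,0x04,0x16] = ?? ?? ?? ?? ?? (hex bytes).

MEM[0x2c,0x1d,0x1b,0x04,0x16] = 9d 24 dc d3 9d

  after D0: wrote 3B at 0x03 = 95d3aa
  after D1: wrote 6B at 0x1b = dc1a245aa244
  after D2: wrote 3B at 0x2a = 75499d
  after D3: wrote 3B at 0x14 = 75499d
query mem[0x2c]=0x9d, mem[0x1d]=0x24, mem[0x1b]=0xdc, mem[0x04]=0xd3, mem[0x16]=0x9d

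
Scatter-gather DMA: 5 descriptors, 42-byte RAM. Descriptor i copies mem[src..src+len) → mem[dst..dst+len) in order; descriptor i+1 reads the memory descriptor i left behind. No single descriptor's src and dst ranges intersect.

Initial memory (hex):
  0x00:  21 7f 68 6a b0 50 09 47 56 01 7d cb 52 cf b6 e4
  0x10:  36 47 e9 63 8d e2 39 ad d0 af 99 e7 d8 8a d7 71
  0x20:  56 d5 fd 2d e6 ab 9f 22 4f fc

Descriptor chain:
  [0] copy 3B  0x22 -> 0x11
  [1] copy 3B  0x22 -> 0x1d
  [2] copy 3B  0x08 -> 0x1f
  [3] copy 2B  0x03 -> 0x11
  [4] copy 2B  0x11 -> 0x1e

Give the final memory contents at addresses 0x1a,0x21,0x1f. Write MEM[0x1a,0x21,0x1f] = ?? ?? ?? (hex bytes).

MEM[0x1a,0x21,0x1f] = 99 7d b0

D0: mem[0x11..0x13] <- [fd 2d e6]
D1: mem[0x1d..0x1f] <- [fd 2d e6]
D2: mem[0x1f..0x21] <- [56 01 7d]
D3: mem[0x11..0x12] <- [6a b0]
D4: mem[0x1e..0x1f] <- [6a b0]
query mem[0x1a]=0x99, mem[0x21]=0x7d, mem[0x1f]=0xb0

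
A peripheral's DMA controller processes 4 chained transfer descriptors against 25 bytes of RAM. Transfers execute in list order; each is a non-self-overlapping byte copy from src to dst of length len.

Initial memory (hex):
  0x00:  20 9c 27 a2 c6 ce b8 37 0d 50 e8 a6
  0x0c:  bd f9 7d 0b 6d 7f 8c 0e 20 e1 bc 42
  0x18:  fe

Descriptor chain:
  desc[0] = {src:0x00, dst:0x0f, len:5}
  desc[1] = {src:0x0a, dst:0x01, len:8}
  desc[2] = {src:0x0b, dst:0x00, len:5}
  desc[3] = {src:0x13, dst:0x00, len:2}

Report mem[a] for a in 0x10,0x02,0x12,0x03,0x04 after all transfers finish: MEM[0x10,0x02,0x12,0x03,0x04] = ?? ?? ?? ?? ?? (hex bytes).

[0] 0x00->0x0f len=5 : 20 9c 27 a2 c6
[1] 0x0a->0x01 len=8 : e8 a6 bd f9 7d 20 9c 27
[2] 0x0b->0x00 len=5 : a6 bd f9 7d 20
[3] 0x13->0x00 len=2 : c6 20
query mem[0x10]=0x9c, mem[0x02]=0xf9, mem[0x12]=0xa2, mem[0x03]=0x7d, mem[0x04]=0x20

MEM[0x10,0x02,0x12,0x03,0x04] = 9c f9 a2 7d 20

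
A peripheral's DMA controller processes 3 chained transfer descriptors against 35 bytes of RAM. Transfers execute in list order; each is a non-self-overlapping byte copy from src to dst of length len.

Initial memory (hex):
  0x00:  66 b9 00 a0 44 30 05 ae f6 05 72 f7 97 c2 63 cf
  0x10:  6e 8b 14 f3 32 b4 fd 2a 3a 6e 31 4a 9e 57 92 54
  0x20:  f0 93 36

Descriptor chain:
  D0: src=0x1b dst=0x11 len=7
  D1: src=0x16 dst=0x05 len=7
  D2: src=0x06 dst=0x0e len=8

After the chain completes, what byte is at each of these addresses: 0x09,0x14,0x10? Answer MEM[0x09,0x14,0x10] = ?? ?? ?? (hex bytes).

  after D0: wrote 7B at 0x11 = 4a9e579254f093
  after D1: wrote 7B at 0x05 = f0933a6e314a9e
  after D2: wrote 8B at 0x0e = 933a6e314a9e97c2
query mem[0x09]=0x31, mem[0x14]=0x97, mem[0x10]=0x6e

MEM[0x09,0x14,0x10] = 31 97 6e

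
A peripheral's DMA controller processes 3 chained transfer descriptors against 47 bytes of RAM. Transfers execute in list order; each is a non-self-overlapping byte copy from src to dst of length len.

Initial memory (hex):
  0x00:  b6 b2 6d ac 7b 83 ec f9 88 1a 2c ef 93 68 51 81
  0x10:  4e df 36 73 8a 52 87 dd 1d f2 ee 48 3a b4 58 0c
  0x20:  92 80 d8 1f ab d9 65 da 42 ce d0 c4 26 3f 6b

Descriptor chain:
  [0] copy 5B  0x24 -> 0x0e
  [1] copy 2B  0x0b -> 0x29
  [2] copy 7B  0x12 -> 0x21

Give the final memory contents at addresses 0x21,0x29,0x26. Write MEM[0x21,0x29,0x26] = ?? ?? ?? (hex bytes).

#0 dst[0x0e+5] := {0xab,0xd9,0x65,0xda,0x42}
#1 dst[0x29+2] := {0xef,0x93}
#2 dst[0x21+7] := {0x42,0x73,0x8a,0x52,0x87,0xdd,0x1d}
query mem[0x21]=0x42, mem[0x29]=0xef, mem[0x26]=0xdd

MEM[0x21,0x29,0x26] = 42 ef dd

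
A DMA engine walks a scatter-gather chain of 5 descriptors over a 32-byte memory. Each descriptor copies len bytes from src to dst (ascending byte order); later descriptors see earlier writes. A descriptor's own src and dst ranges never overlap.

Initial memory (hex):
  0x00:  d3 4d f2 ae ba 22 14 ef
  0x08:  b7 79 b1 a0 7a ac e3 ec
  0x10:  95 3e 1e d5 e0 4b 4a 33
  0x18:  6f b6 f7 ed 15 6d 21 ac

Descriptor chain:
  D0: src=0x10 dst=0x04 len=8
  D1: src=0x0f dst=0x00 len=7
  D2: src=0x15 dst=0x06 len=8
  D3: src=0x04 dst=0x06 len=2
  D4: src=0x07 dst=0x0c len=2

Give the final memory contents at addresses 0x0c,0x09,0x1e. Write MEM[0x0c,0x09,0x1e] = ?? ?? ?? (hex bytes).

  after D0: wrote 8B at 0x04 = 953e1ed5e04b4a33
  after D1: wrote 7B at 0x00 = ec953e1ed5e04b
  after D2: wrote 8B at 0x06 = 4b4a336fb6f7ed15
  after D3: wrote 2B at 0x06 = d5e0
  after D4: wrote 2B at 0x0c = e033
query mem[0x0c]=0xe0, mem[0x09]=0x6f, mem[0x1e]=0x21

MEM[0x0c,0x09,0x1e] = e0 6f 21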